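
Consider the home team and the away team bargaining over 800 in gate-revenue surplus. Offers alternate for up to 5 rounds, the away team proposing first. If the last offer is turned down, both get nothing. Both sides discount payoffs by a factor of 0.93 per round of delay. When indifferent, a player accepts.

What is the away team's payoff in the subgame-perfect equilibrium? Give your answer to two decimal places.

Solve by backward induction from round 5.
Round 5 (the away team proposes): rejection yields 0 for the home team; the away team offers 0 and keeps 800.
Round 4 (the home team proposes): the away team can get 800 next round, worth 0.93 × 800 = 744 now; the home team offers that and keeps 56.
Round 3 (the away team proposes): the home team can get 56 next round, worth 0.93 × 56 = 52.08 now; the away team offers that and keeps 747.92.
Round 2 (the home team proposes): the away team can get 747.92 next round, worth 0.93 × 747.92 = 695.5656 now, so the home team offers 695.5656, keeping 104.4344.
Round 1 (the away team proposes): the home team can get 104.4344 next round, worth 0.93 × 104.4344 = 97.123992 now, so the away team offers 97.123992, keeping 702.876008.

702.88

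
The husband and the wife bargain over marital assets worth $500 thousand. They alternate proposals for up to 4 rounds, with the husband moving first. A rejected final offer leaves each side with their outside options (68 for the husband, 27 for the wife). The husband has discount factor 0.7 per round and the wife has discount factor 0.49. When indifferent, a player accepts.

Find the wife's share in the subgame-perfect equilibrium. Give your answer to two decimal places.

Round 4 (the wife proposes): the husband gets 68 if talks fail, so the wife offers 68 and keeps 432.
Round 3 (the husband proposes): the wife can get 432 next round, worth 0.49 × 432 = 211.68 now. The husband offers 211.68 and keeps 500 − 211.68 = 288.32.
Round 2 (the wife proposes): the husband can get 288.32 next round, worth 0.7 × 288.32 = 201.824 now. The wife offers 201.824 and keeps 500 − 201.824 = 298.176.
Round 1 (the husband proposes): the wife can get 298.176 next round, worth 0.49 × 298.176 = 146.10624 now, so the husband offers 146.10624, keeping 353.89376.

146.11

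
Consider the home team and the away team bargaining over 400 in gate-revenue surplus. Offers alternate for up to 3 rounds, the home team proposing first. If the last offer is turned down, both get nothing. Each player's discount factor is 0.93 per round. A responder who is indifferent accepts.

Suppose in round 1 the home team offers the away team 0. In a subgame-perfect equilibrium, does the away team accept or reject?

Work out the away team's continuation value if the offer is rejected.
Round 3 (the home team proposes): the away team will accept anything ≥ 0, so the home team offers 0 and keeps 400.
Round 2 (the away team proposes): the home team can get 400 next round, worth 0.93 × 400 = 372 now, so the away team offers 372, keeping 28.
So by rejecting in round 1, the away team gets 28 next round, worth 0.93 × 28 = 26.04 now.
Offer 0 < 26.04, so the away team rejects.

Reject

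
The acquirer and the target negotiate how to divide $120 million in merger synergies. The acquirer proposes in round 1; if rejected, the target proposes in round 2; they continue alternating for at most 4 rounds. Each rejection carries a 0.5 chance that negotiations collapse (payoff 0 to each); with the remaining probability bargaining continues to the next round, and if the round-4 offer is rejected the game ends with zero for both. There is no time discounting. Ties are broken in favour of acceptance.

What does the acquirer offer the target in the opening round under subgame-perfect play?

By backward induction:
Round 4 (the target proposes): the acquirer will accept anything ≥ 0, so the target offers 0 and keeps 120.
Round 3 (the acquirer proposes): rejecting gives the target an expected 0.5 × 120 = 60. The acquirer offers 60 and keeps 120 − 60 = 60.
Round 2 (the target proposes): rejecting gives the acquirer an expected 0.5 × 60 = 30; the target offers that and keeps 90.
Round 1 (the acquirer proposes): rejecting gives the target an expected 0.5 × 90 = 45; the acquirer offers that and keeps 75.

45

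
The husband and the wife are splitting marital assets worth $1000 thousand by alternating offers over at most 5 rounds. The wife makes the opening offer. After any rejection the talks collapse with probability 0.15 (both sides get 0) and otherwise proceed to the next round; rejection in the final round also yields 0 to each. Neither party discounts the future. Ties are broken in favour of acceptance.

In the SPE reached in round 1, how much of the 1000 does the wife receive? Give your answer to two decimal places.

Round 5 (the wife proposes): rejection yields 0 for the husband; the wife offers 0 and keeps 1000.
Round 4 (the husband proposes): rejecting gives the wife an expected 0.85 × 1000 = 850; the husband offers that and keeps 150.
Round 3 (the wife proposes): rejecting gives the husband an expected 0.85 × 150 = 127.5, so the wife offers 127.5, keeping 872.5.
Round 2 (the husband proposes): rejecting gives the wife an expected 0.85 × 872.5 = 741.625. The husband offers 741.625 and keeps 1000 − 741.625 = 258.375.
Round 1 (the wife proposes): rejecting gives the husband an expected 0.85 × 258.375 = 219.61875; the wife offers that and keeps 780.38125.

780.38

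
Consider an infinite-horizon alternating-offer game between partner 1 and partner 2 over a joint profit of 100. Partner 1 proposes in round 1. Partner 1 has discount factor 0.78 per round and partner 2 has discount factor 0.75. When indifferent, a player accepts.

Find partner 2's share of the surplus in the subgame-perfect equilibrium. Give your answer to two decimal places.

39.76

Let x be partner 1's share when partner 1 proposes and y be partner 2's share when partner 2 proposes.
Partner 2 accepts iff offered ≥ 0.75·y, so x = 100 − 0.75y. Symmetrically y = 100 − 0.78x.
Substituting: x = 100 − 0.75(100 − 0.78x), giving x(1 − 0.78·0.75) = 100(1 − 0.75).
So x = 100 × 0.25 / 0.415 ≈ 60.2410, and partner 2 receives 100 − x ≈ 39.7590.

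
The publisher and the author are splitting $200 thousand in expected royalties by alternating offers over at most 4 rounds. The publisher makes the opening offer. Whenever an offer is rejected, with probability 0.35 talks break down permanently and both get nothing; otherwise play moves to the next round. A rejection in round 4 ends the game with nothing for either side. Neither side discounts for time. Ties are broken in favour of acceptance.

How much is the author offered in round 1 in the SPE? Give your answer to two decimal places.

Round 4 (the author proposes): the publisher will accept anything ≥ 0, so the author offers 0 and keeps 200.
Round 3 (the publisher proposes): rejecting gives the author an expected 0.65 × 200 = 130; the publisher offers that and keeps 70.
Round 2 (the author proposes): rejecting gives the publisher an expected 0.65 × 70 = 45.5; the author offers that and keeps 154.5.
Round 1 (the publisher proposes): rejecting gives the author an expected 0.65 × 154.5 = 100.425. The publisher offers 100.425 and keeps 200 − 100.425 = 99.575.

100.43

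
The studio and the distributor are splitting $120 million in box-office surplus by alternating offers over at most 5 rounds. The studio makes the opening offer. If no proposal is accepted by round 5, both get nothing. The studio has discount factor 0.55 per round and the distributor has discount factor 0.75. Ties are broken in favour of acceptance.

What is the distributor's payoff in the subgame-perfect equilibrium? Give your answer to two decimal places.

57.21

Round 5 (the studio proposes): rejection yields 0 for the distributor; the studio offers 0 and keeps 120.
Round 4 (the distributor proposes): the studio can get 120 next round, worth 0.55 × 120 = 66 now, so the distributor offers 66, keeping 54.
Round 3 (the studio proposes): the distributor can get 54 next round, worth 0.75 × 54 = 40.5 now. The studio offers 40.5 and keeps 120 − 40.5 = 79.5.
Round 2 (the distributor proposes): the studio can get 79.5 next round, worth 0.55 × 79.5 = 43.725 now. The distributor offers 43.725 and keeps 120 − 43.725 = 76.275.
Round 1 (the studio proposes): the distributor can get 76.275 next round, worth 0.75 × 76.275 = 57.20625 now; the studio offers that and keeps 62.79375.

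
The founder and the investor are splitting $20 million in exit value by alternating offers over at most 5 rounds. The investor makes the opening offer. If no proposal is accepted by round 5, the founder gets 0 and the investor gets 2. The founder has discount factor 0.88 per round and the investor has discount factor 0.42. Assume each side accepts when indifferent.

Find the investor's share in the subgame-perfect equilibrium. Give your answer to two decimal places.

6.02

Round 5 (the investor proposes): rejection yields 0 for the founder; the investor offers 0 and keeps 20.
Round 4 (the founder proposes): the investor can get 20 next round, worth 0.42 × 20 = 8.4 now, so the founder offers 8.4, keeping 11.6.
Round 3 (the investor proposes): the founder can get 11.6 next round, worth 0.88 × 11.6 = 10.208 now; the investor offers that and keeps 9.792.
Round 2 (the founder proposes): the investor can get 9.792 next round, worth 0.42 × 9.792 = 4.11264 now. The founder offers 4.11264 and keeps 20 − 4.11264 = 15.88736.
Round 1 (the investor proposes): the founder can get 15.88736 next round, worth 0.88 × 15.88736 = 13.9808768 now; the investor offers that and keeps 6.0191232.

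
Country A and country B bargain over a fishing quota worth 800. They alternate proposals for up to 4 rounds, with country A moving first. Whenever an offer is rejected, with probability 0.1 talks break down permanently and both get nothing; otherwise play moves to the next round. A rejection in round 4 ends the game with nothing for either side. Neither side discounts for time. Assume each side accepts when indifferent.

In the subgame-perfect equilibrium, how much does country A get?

By backward induction:
Round 4 (country B proposes): country A will accept anything ≥ 0, so country B offers 0 and keeps 800.
Round 3 (country A proposes): rejecting gives country B an expected 0.9 × 800 = 720; country A offers that and keeps 80.
Round 2 (country B proposes): rejecting gives country A an expected 0.9 × 80 = 72, so country B offers 72, keeping 728.
Round 1 (country A proposes): rejecting gives country B an expected 0.9 × 728 = 655.2, so country A offers 655.2, keeping 144.8.

144.8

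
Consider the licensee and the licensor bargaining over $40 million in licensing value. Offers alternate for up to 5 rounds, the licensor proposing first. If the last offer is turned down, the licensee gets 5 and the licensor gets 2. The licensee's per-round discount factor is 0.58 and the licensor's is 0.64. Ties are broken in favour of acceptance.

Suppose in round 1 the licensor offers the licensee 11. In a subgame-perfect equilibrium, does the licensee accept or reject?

Reject

Round 5 (the licensor proposes): the licensee gets 5 if talks fail, so the licensor offers 5 and keeps 35.
Round 4 (the licensee proposes): the licensor can get 35 next round, worth 0.64 × 35 = 22.4 now. The licensee offers 22.4 and keeps 40 − 22.4 = 17.6.
Round 3 (the licensor proposes): the licensee can get 17.6 next round, worth 0.58 × 17.6 = 10.208 now. The licensor offers 10.208 and keeps 40 − 10.208 = 29.792.
Round 2 (the licensee proposes): the licensor can get 29.792 next round, worth 0.64 × 29.792 = 19.06688 now, so the licensee offers 19.06688, keeping 20.93312.
So by rejecting in round 1, the licensee gets 20.93312 next round, worth 0.58 × 20.93312 = 12.1412096 now.
Offer 11 < 12.1412096, so the licensee rejects.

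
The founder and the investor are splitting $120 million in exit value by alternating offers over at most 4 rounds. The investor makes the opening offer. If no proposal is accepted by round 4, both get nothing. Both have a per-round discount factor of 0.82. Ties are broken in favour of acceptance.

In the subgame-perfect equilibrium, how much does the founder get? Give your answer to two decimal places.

Round 4 (the founder proposes): rejection yields 0 for the investor; the founder offers 0 and keeps 120.
Round 3 (the investor proposes): the founder can get 120 next round, worth 0.82 × 120 = 98.4 now. The investor offers 98.4 and keeps 120 − 98.4 = 21.6.
Round 2 (the founder proposes): the investor can get 21.6 next round, worth 0.82 × 21.6 = 17.712 now, so the founder offers 17.712, keeping 102.288.
Round 1 (the investor proposes): the founder can get 102.288 next round, worth 0.82 × 102.288 = 83.87616 now. The investor offers 83.87616 and keeps 120 − 83.87616 = 36.12384.

83.88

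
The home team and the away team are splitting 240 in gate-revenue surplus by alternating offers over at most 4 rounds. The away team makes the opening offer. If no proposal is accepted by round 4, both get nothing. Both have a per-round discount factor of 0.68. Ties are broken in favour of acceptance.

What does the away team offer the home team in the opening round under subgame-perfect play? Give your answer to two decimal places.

127.69

By backward induction:
Round 4 (the home team proposes): the away team will accept anything ≥ 0, so the home team offers 0 and keeps 240.
Round 3 (the away team proposes): the home team can get 240 next round, worth 0.68 × 240 = 163.2 now. The away team offers 163.2 and keeps 240 − 163.2 = 76.8.
Round 2 (the home team proposes): the away team can get 76.8 next round, worth 0.68 × 76.8 = 52.224 now; the home team offers that and keeps 187.776.
Round 1 (the away team proposes): the home team can get 187.776 next round, worth 0.68 × 187.776 = 127.68768 now; the away team offers that and keeps 112.31232.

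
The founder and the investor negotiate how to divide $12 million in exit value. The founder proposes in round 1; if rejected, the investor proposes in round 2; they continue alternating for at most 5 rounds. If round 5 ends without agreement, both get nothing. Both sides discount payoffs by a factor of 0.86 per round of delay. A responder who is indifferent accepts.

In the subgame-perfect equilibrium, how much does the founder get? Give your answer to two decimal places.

Round 5 (the founder proposes): rejection yields 0 for the investor; the founder offers 0 and keeps 12.
Round 4 (the investor proposes): the founder can get 12 next round, worth 0.86 × 12 = 10.32 now, so the investor offers 10.32, keeping 1.68.
Round 3 (the founder proposes): the investor can get 1.68 next round, worth 0.86 × 1.68 = 1.4448 now. The founder offers 1.4448 and keeps 12 − 1.4448 = 10.5552.
Round 2 (the investor proposes): the founder can get 10.5552 next round, worth 0.86 × 10.5552 = 9.077472 now, so the investor offers 9.077472, keeping 2.922528.
Round 1 (the founder proposes): the investor can get 2.922528 next round, worth 0.86 × 2.922528 = 2.51337408 now, so the founder offers 2.51337408, keeping 9.48662592.

9.49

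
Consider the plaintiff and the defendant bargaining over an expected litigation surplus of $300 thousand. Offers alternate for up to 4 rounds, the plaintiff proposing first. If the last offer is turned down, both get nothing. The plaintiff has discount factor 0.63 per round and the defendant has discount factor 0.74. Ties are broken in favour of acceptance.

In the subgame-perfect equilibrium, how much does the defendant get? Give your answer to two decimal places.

185.64

Round 4 (the defendant proposes): rejection yields 0 for the plaintiff; the defendant offers 0 and keeps 300.
Round 3 (the plaintiff proposes): the defendant can get 300 next round, worth 0.74 × 300 = 222 now, so the plaintiff offers 222, keeping 78.
Round 2 (the defendant proposes): the plaintiff can get 78 next round, worth 0.63 × 78 = 49.14 now, so the defendant offers 49.14, keeping 250.86.
Round 1 (the plaintiff proposes): the defendant can get 250.86 next round, worth 0.74 × 250.86 = 185.6364 now; the plaintiff offers that and keeps 114.3636.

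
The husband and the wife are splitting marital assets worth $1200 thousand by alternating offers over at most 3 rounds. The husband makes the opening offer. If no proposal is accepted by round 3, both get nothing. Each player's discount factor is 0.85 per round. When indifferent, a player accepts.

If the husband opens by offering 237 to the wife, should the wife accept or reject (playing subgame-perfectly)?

Accept

Round 3 (the husband proposes): rejection yields 0 for the wife; the husband offers 0 and keeps 1200.
Round 2 (the wife proposes): the husband can get 1200 next round, worth 0.85 × 1200 = 1020 now, so the wife offers 1020, keeping 180.
So by rejecting in round 1, the wife gets 180 next round, worth 0.85 × 180 = 153 now.
Offer 237 ≥ 153, so the wife accepts.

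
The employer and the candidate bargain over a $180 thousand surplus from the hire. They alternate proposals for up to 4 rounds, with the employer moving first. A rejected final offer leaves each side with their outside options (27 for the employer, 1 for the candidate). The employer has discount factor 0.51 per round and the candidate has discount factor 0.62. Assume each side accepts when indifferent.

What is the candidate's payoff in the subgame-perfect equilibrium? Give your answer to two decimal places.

84.68

Round 4 (the candidate proposes): the employer gets 27 if talks fail, so the candidate offers 27 and keeps 153.
Round 3 (the employer proposes): the candidate can get 153 next round, worth 0.62 × 153 = 94.86 now; the employer offers that and keeps 85.14.
Round 2 (the candidate proposes): the employer can get 85.14 next round, worth 0.51 × 85.14 = 43.4214 now, so the candidate offers 43.4214, keeping 136.5786.
Round 1 (the employer proposes): the candidate can get 136.5786 next round, worth 0.62 × 136.5786 = 84.678732 now. The employer offers 84.678732 and keeps 180 − 84.678732 = 95.321268.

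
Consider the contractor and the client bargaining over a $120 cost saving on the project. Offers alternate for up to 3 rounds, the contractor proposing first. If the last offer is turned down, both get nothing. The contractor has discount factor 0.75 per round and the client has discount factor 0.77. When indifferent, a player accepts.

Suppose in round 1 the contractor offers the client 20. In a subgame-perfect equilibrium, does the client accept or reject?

Reject

Work out the client's continuation value if the offer is rejected.
Round 3 (the contractor proposes): rejection yields 0 for the client; the contractor offers 0 and keeps 120.
Round 2 (the client proposes): the contractor can get 120 next round, worth 0.75 × 120 = 90 now. The client offers 90 and keeps 120 − 90 = 30.
So by rejecting in round 1, the client gets 30 next round, worth 0.77 × 30 = 23.1 now.
Offer 20 < 23.1, so the client rejects.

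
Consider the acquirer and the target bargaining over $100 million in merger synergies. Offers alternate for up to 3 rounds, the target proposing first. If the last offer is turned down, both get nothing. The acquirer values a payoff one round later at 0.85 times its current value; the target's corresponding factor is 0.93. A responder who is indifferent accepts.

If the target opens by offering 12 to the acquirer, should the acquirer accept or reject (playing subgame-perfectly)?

Accept

Round 3 (the target proposes): the acquirer will accept anything ≥ 0, so the target offers 0 and keeps 100.
Round 2 (the acquirer proposes): the target can get 100 next round, worth 0.93 × 100 = 93 now, so the acquirer offers 93, keeping 7.
So by rejecting in round 1, the acquirer gets 7 next round, worth 0.85 × 7 = 5.95 now.
Offer 12 ≥ 5.95, so the acquirer accepts.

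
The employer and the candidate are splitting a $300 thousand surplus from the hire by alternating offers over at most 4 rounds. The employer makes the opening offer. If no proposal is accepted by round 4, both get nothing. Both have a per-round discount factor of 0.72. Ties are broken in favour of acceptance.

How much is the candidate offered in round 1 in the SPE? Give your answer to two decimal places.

172.45

Round 4 (the candidate proposes): the employer will accept anything ≥ 0, so the candidate offers 0 and keeps 300.
Round 3 (the employer proposes): the candidate can get 300 next round, worth 0.72 × 300 = 216 now; the employer offers that and keeps 84.
Round 2 (the candidate proposes): the employer can get 84 next round, worth 0.72 × 84 = 60.48 now, so the candidate offers 60.48, keeping 239.52.
Round 1 (the employer proposes): the candidate can get 239.52 next round, worth 0.72 × 239.52 = 172.4544 now; the employer offers that and keeps 127.5456.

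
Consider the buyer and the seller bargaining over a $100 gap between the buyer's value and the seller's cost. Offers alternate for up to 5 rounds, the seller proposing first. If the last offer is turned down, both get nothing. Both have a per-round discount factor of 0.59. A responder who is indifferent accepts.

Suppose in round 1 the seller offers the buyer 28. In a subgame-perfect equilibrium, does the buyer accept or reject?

Reject

Round 5 (the seller proposes): the buyer will accept anything ≥ 0, so the seller offers 0 and keeps 100.
Round 4 (the buyer proposes): the seller can get 100 next round, worth 0.59 × 100 = 59 now. The buyer offers 59 and keeps 100 − 59 = 41.
Round 3 (the seller proposes): the buyer can get 41 next round, worth 0.59 × 41 = 24.19 now. The seller offers 24.19 and keeps 100 − 24.19 = 75.81.
Round 2 (the buyer proposes): the seller can get 75.81 next round, worth 0.59 × 75.81 = 44.7279 now; the buyer offers that and keeps 55.2721.
So by rejecting in round 1, the buyer gets 55.2721 next round, worth 0.59 × 55.2721 = 32.610539 now.
Offer 28 < 32.610539, so the buyer rejects.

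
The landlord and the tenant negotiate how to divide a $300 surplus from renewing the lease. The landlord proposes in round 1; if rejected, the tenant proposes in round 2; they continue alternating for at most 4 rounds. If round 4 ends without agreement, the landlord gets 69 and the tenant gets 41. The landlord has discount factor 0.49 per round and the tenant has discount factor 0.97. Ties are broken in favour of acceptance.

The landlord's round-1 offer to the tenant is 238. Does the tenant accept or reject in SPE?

Reject

Work out the tenant's continuation value if the offer is rejected.
Round 4 (the tenant proposes): the landlord gets 69 if talks fail, so the tenant offers 69 and keeps 231.
Round 3 (the landlord proposes): the tenant can get 231 next round, worth 0.97 × 231 = 224.07 now, so the landlord offers 224.07, keeping 75.93.
Round 2 (the tenant proposes): the landlord can get 75.93 next round, worth 0.49 × 75.93 = 37.2057 now. The tenant offers 37.2057 and keeps 300 − 37.2057 = 262.7943.
So by rejecting in round 1, the tenant gets 262.7943 next round, worth 0.97 × 262.7943 = 254.910471 now.
Offer 238 < 254.910471, so the tenant rejects.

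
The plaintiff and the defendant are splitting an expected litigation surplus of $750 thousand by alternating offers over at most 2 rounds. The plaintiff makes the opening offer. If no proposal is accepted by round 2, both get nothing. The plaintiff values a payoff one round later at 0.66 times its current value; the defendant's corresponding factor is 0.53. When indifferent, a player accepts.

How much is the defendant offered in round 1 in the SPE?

397.5

Solve by backward induction from round 2.
Round 2 (the defendant proposes): rejection yields 0 for the plaintiff; the defendant offers 0 and keeps 750.
Round 1 (the plaintiff proposes): the defendant can get 750 next round, worth 0.53 × 750 = 397.5 now, so the plaintiff offers 397.5, keeping 352.5.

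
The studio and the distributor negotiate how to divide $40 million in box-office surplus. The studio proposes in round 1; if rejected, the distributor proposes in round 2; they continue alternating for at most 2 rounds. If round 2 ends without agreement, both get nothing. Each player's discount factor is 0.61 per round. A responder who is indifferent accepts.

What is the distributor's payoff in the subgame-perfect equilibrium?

24.4

By backward induction:
Round 2 (the distributor proposes): rejection yields 0 for the studio; the distributor offers 0 and keeps 40.
Round 1 (the studio proposes): the distributor can get 40 next round, worth 0.61 × 40 = 24.4 now. The studio offers 24.4 and keeps 40 − 24.4 = 15.6.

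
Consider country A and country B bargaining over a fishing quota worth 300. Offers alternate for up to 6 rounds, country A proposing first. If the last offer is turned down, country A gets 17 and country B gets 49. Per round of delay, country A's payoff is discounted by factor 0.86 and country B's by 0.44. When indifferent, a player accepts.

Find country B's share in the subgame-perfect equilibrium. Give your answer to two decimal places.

Round 6 (country B proposes): country A gets 17 if talks fail, so country B offers 17 and keeps 283.
Round 5 (country A proposes): country B can get 283 next round, worth 0.44 × 283 = 124.52 now; country A offers that and keeps 175.48.
Round 4 (country B proposes): country A can get 175.48 next round, worth 0.86 × 175.48 = 150.9128 now. Country B offers 150.9128 and keeps 300 − 150.9128 = 149.0872.
Round 3 (country A proposes): country B can get 149.0872 next round, worth 0.44 × 149.0872 = 65.598368 now; country A offers that and keeps 234.401632.
Round 2 (country B proposes): country A can get 234.401632 next round, worth 0.86 × 234.401632 = 201.58540352 now, so country B offers 201.58540352, keeping 98.41459648.
Round 1 (country A proposes): country B can get 98.41459648 next round, worth 0.44 × 98.41459648 = 43.3024224512 now. Country A offers 43.3024224512 and keeps 300 − 43.3024224512 = 256.6975775488.

43.30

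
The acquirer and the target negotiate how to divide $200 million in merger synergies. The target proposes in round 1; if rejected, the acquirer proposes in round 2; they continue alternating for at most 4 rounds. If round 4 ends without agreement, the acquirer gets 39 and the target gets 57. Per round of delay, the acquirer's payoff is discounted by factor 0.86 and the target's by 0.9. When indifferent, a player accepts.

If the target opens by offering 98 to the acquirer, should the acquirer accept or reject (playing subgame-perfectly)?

Reject

Round 4 (the acquirer proposes): the target gets 57 if talks fail, so the acquirer offers 57 and keeps 143.
Round 3 (the target proposes): the acquirer can get 143 next round, worth 0.86 × 143 = 122.98 now, so the target offers 122.98, keeping 77.02.
Round 2 (the acquirer proposes): the target can get 77.02 next round, worth 0.9 × 77.02 = 69.318 now, so the acquirer offers 69.318, keeping 130.682.
So by rejecting in round 1, the acquirer gets 130.682 next round, worth 0.86 × 130.682 = 112.38652 now.
Offer 98 < 112.38652, so the acquirer rejects.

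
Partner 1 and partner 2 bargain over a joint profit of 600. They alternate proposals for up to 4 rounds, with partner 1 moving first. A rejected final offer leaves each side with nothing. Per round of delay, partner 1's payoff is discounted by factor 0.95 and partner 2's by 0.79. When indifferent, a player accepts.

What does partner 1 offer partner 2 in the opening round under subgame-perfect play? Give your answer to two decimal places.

379.44

Work backward from the last round.
Round 4 (partner 2 proposes): rejection yields 0 for partner 1; partner 2 offers 0 and keeps 600.
Round 3 (partner 1 proposes): partner 2 can get 600 next round, worth 0.79 × 600 = 474 now, so partner 1 offers 474, keeping 126.
Round 2 (partner 2 proposes): partner 1 can get 126 next round, worth 0.95 × 126 = 119.7 now. Partner 2 offers 119.7 and keeps 600 − 119.7 = 480.3.
Round 1 (partner 1 proposes): partner 2 can get 480.3 next round, worth 0.79 × 480.3 = 379.437 now; partner 1 offers that and keeps 220.563.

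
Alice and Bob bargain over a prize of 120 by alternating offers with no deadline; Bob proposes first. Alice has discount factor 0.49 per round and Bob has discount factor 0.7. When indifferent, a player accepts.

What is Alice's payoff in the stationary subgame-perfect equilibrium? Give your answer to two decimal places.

26.85

In a stationary SPE each proposer offers the other exactly their discounted continuation value.
If Bob keeps x when proposing and Alice keeps y when proposing, then x = 120 − 0.49y and y = 120 − 0.7x.
Solving: x = 120(1 − 0.49) / (1 − 0.7·0.49) = 61.2 / 0.657 ≈ 93.1507.
Alice gets 120 − 93.1507 ≈ 26.8493.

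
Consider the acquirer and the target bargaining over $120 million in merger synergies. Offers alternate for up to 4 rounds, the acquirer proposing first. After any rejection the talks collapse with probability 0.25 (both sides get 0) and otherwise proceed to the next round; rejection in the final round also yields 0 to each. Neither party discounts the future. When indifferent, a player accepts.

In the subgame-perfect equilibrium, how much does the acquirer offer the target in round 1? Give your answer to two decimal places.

73.13

Round 4 (the target proposes): rejection yields 0 for the acquirer; the target offers 0 and keeps 120.
Round 3 (the acquirer proposes): rejecting gives the target an expected 0.75 × 120 = 90; the acquirer offers that and keeps 30.
Round 2 (the target proposes): rejecting gives the acquirer an expected 0.75 × 30 = 22.5; the target offers that and keeps 97.5.
Round 1 (the acquirer proposes): rejecting gives the target an expected 0.75 × 97.5 = 73.125; the acquirer offers that and keeps 46.875.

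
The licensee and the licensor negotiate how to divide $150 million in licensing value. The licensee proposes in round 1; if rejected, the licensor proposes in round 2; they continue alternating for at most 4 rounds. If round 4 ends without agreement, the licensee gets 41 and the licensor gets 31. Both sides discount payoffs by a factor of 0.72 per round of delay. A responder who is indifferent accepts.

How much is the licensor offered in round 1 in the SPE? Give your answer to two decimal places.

Round 4 (the licensor proposes): the licensee gets 41 if talks fail, so the licensor offers 41 and keeps 109.
Round 3 (the licensee proposes): the licensor can get 109 next round, worth 0.72 × 109 = 78.48 now, so the licensee offers 78.48, keeping 71.52.
Round 2 (the licensor proposes): the licensee can get 71.52 next round, worth 0.72 × 71.52 = 51.4944 now, so the licensor offers 51.4944, keeping 98.5056.
Round 1 (the licensee proposes): the licensor can get 98.5056 next round, worth 0.72 × 98.5056 = 70.924032 now, so the licensee offers 70.924032, keeping 79.075968.

70.92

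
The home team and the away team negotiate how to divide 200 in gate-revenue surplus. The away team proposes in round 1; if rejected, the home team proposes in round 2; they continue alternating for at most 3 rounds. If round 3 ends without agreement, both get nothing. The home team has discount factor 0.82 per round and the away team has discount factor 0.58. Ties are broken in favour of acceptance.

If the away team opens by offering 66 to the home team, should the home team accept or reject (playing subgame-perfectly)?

Reject

Round 3 (the away team proposes): the home team will accept anything ≥ 0, so the away team offers 0 and keeps 200.
Round 2 (the home team proposes): the away team can get 200 next round, worth 0.58 × 200 = 116 now. The home team offers 116 and keeps 200 − 116 = 84.
So by rejecting in round 1, the home team gets 84 next round, worth 0.82 × 84 = 68.88 now.
Offer 66 < 68.88, so the home team rejects.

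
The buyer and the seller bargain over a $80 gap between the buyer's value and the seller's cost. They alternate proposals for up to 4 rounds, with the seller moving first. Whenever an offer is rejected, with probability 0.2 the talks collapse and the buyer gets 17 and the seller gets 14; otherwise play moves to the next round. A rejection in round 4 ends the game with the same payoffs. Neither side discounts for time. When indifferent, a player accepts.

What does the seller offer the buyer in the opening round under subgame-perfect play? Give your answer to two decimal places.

Round 4 (the buyer proposes): the seller gets 14 if talks fail, so the buyer offers 14 and keeps 66.
Round 3 (the seller proposes): rejecting gives the buyer an expected 0.8 × 66 + 0.2 × 17 = 56.2, so the seller offers 56.2, keeping 23.8.
Round 2 (the buyer proposes): rejecting gives the seller an expected 0.8 × 23.8 + 0.2 × 14 = 21.84. The buyer offers 21.84 and keeps 80 − 21.84 = 58.16.
Round 1 (the seller proposes): rejecting gives the buyer an expected 0.8 × 58.16 + 0.2 × 17 = 49.928, so the seller offers 49.928, keeping 30.072.

49.93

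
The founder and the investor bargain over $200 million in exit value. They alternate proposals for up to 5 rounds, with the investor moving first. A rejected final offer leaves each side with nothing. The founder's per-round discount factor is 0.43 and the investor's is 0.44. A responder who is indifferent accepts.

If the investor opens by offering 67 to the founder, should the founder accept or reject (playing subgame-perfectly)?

Accept

Round 5 (the investor proposes): rejection yields 0 for the founder; the investor offers 0 and keeps 200.
Round 4 (the founder proposes): the investor can get 200 next round, worth 0.44 × 200 = 88 now. The founder offers 88 and keeps 200 − 88 = 112.
Round 3 (the investor proposes): the founder can get 112 next round, worth 0.43 × 112 = 48.16 now. The investor offers 48.16 and keeps 200 − 48.16 = 151.84.
Round 2 (the founder proposes): the investor can get 151.84 next round, worth 0.44 × 151.84 = 66.8096 now. The founder offers 66.8096 and keeps 200 − 66.8096 = 133.1904.
So by rejecting in round 1, the founder gets 133.1904 next round, worth 0.43 × 133.1904 = 57.271872 now.
Offer 67 ≥ 57.271872, so the founder accepts.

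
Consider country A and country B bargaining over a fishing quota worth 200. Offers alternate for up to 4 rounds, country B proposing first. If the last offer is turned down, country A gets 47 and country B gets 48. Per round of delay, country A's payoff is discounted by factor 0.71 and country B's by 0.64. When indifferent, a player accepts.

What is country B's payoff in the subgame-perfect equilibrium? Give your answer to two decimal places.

99.84

Round 4 (country A proposes): country B gets 48 if talks fail, so country A offers 48 and keeps 152.
Round 3 (country B proposes): country A can get 152 next round, worth 0.71 × 152 = 107.92 now. Country B offers 107.92 and keeps 200 − 107.92 = 92.08.
Round 2 (country A proposes): country B can get 92.08 next round, worth 0.64 × 92.08 = 58.9312 now. Country A offers 58.9312 and keeps 200 − 58.9312 = 141.0688.
Round 1 (country B proposes): country A can get 141.0688 next round, worth 0.71 × 141.0688 = 100.158848 now. Country B offers 100.158848 and keeps 200 − 100.158848 = 99.841152.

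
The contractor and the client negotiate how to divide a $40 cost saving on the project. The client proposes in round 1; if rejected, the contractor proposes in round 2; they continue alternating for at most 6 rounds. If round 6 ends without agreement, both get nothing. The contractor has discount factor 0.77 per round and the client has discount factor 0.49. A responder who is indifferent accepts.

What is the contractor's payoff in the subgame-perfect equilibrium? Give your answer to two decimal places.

26.02

By backward induction:
Round 6 (the contractor proposes): the client will accept anything ≥ 0, so the contractor offers 0 and keeps 40.
Round 5 (the client proposes): the contractor can get 40 next round, worth 0.77 × 40 = 30.8 now; the client offers that and keeps 9.2.
Round 4 (the contractor proposes): the client can get 9.2 next round, worth 0.49 × 9.2 = 4.508 now; the contractor offers that and keeps 35.492.
Round 3 (the client proposes): the contractor can get 35.492 next round, worth 0.77 × 35.492 = 27.32884 now, so the client offers 27.32884, keeping 12.67116.
Round 2 (the contractor proposes): the client can get 12.67116 next round, worth 0.49 × 12.67116 = 6.2088684 now. The contractor offers 6.2088684 and keeps 40 − 6.2088684 = 33.7911316.
Round 1 (the client proposes): the contractor can get 33.7911316 next round, worth 0.77 × 33.7911316 = 26.019171332 now; the client offers that and keeps 13.980828668.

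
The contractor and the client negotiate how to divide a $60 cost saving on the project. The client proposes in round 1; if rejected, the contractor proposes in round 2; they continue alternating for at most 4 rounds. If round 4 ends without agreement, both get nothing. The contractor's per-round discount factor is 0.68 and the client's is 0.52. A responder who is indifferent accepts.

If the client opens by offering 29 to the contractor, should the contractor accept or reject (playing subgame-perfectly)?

Reject

Round 4 (the contractor proposes): the client will accept anything ≥ 0, so the contractor offers 0 and keeps 60.
Round 3 (the client proposes): the contractor can get 60 next round, worth 0.68 × 60 = 40.8 now, so the client offers 40.8, keeping 19.2.
Round 2 (the contractor proposes): the client can get 19.2 next round, worth 0.52 × 19.2 = 9.984 now, so the contractor offers 9.984, keeping 50.016.
So by rejecting in round 1, the contractor gets 50.016 next round, worth 0.68 × 50.016 = 34.01088 now.
Offer 29 < 34.01088, so the contractor rejects.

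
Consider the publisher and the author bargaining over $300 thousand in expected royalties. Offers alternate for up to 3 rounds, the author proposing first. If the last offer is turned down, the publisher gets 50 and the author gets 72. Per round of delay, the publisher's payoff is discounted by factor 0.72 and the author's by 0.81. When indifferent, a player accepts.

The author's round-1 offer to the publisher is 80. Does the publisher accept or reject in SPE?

Round 3 (the author proposes): the publisher gets 50 if talks fail, so the author offers 50 and keeps 250.
Round 2 (the publisher proposes): the author can get 250 next round, worth 0.81 × 250 = 202.5 now. The publisher offers 202.5 and keeps 300 − 202.5 = 97.5.
So by rejecting in round 1, the publisher gets 97.5 next round, worth 0.72 × 97.5 = 70.2 now.
Offer 80 ≥ 70.2, so the publisher accepts.

Accept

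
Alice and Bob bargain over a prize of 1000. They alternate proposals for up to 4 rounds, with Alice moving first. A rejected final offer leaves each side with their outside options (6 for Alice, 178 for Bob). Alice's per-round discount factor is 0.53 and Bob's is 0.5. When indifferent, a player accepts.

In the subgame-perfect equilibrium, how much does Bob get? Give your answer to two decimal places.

Work backward from the last round.
Round 4 (Bob proposes): Alice gets 6 if talks fail, so Bob offers 6 and keeps 994.
Round 3 (Alice proposes): Bob can get 994 next round, worth 0.5 × 994 = 497 now, so Alice offers 497, keeping 503.
Round 2 (Bob proposes): Alice can get 503 next round, worth 0.53 × 503 = 266.59 now; Bob offers that and keeps 733.41.
Round 1 (Alice proposes): Bob can get 733.41 next round, worth 0.5 × 733.41 = 366.705 now; Alice offers that and keeps 633.295.

366.71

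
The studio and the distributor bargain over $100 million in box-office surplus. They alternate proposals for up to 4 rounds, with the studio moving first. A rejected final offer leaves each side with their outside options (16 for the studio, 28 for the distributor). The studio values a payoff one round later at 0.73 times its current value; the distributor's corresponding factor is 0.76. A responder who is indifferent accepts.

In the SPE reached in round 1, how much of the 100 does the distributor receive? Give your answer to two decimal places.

Solve by backward induction from round 4.
Round 4 (the distributor proposes): the studio gets 16 if talks fail, so the distributor offers 16 and keeps 84.
Round 3 (the studio proposes): the distributor can get 84 next round, worth 0.76 × 84 = 63.84 now; the studio offers that and keeps 36.16.
Round 2 (the distributor proposes): the studio can get 36.16 next round, worth 0.73 × 36.16 = 26.3968 now; the distributor offers that and keeps 73.6032.
Round 1 (the studio proposes): the distributor can get 73.6032 next round, worth 0.76 × 73.6032 = 55.938432 now; the studio offers that and keeps 44.061568.

55.94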